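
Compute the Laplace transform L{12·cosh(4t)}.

L{cosh(ωt)} = s/(s² - ω²), so L{cosh(4t)} = s/(s² - 16). Then L{12·cosh(4t)} = 12·s/(s² - 16) = 12s/(s² - 16)

Final answer: 12s/(s² - 16)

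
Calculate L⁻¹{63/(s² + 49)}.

This is the form c·a/(s² + a²) with a = 7, c = 9. L⁻¹ = 9·sin(7t)

Final answer: 9·sin(7t)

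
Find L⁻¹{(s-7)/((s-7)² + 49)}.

Using frequency shift: L⁻¹{(s-a)/((s-a)² + b²)} = e^(at)cos(bt). Here a=7, b=7

Final answer: e^(7t)·cos(7t)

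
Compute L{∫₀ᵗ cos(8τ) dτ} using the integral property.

L{∫₀ᵗ f(τ)dτ} = F(s)/s with F(s) = s/(s² + 64), so the result is (s/(s² + 64))/s = 1/(s² + 64)

Final answer: 1/(s² + 64)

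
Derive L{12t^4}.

L{t^n} = n!/s^(n+1). So L{12t^4} = 12·4!/s^5 = 288/s^5

Final answer: 288/s^5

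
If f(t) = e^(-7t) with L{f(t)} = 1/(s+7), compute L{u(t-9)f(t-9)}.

Time shift theorem: L{u(t-a)f(t-a)} = e^(-as)F(s). Here a=9, F(s) = 1/(s+7), so L{u(t-9)f(t-9)} = e^(-9s)·1/(s+7)

Final answer: e^(-9s)·1/(s+7)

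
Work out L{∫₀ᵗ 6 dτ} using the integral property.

L{∫₀ᵗ f(τ)dτ} = F(s)/s with f(t) = 6. F(s) = 6/s, so L{∫₀ᵗ 6 dτ} = (6/s)/s = 6/s². (Check: ∫₀ᵗ 6 dτ = 6t.)

Final answer: 6/s²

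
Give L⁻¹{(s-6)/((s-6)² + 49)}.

Using frequency shift: L⁻¹{(s-a)/((s-a)² + b²)} = e^(at)cos(bt). Here a=6, b=7

Final answer: e^(6t)·cos(7t)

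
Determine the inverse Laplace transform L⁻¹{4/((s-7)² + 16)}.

Using frequency shift, L⁻¹{4/((s-7)² + 16)} = e^(7t)·sin(4t)

Final answer: e^(7t)·sin(4t)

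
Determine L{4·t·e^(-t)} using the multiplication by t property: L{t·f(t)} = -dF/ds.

Using L{t^n·e^(at)} = n!/(s-a)^(n+1), L{t·e^(-t)} = 1/(s+1)^2, so L{4·t·e^(-t)} = 4·1/(s+1)^2 = 4/(s+1)^2

Final answer: 4/(s+1)^2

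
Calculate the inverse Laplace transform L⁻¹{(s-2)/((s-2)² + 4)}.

Using frequency shift, L⁻¹{(s-2)/((s-2)² + 4)} = e^(2t)·cos(2t)

Final answer: e^(2t)·cos(2t)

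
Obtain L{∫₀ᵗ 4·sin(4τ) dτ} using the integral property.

L{∫₀ᵗ f(τ)dτ} = F(s)/s with F(s) = 16/(s² + 16), so the result is (16/(s² + 16))/s = 16/(s(s² + 16))

Final answer: 16/(s(s² + 16))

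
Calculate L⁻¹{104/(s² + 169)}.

This is the form c·a/(s² + a²) with a = 13, c = 8. L⁻¹ = 8·sin(13t)

Final answer: 8·sin(13t)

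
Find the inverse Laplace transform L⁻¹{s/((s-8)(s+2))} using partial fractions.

Using partial fractions, f(t) = (8e^(8t) + 2e^(-2t))/10

Final answer: (8e^(8t) + 2e^(-2t))/10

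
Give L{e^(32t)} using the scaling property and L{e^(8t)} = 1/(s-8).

Using L{f(at)} = (1/a)F(s/a) with a=4 and f(t) = e^(8t): L{e^(32t)} = (1/4) · 1/((s/4)-8) = (1/4) · 4/(s-32) = 1/(s-32)

Final answer: 1/(s-32)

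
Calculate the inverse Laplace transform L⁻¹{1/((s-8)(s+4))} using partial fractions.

Decompose: A/(s-8) + B/(s+4). A = 1/12, B = -1/12. f(t) = (e^(8t) - e^(-4t))/12

Final answer: (e^(8t) - e^(-4t))/12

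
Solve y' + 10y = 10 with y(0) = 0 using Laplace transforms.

sY + 10Y = 10/s. Y = 10/(s(s+10)). Partial fractions: Y = 1/s - 1/(s+10)

Final answer: y(t) = (1 - e^(-10t))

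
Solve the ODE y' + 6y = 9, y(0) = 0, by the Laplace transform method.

sY + 6Y = 9/s. Y = 9/(s(s+6)). Partial fractions: Y = 3/2/s - 3/2/(s+6)

Final answer: y(t) = 3/2(1 - e^(-6t))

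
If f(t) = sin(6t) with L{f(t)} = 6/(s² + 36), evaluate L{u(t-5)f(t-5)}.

Time shift theorem: L{u(t-a)f(t-a)} = e^(-as)F(s). Here a=5, F(s) = 6/(s² + 36), so L{u(t-5)f(t-5)} = e^(-5s)·6/(s² + 36)

Final answer: e^(-5s)·6/(s² + 36)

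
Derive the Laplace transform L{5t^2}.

L{5t^2} = 5 · L{t^2} = 5 · 2/s^3 = 10/s^3

Final answer: 10/s^3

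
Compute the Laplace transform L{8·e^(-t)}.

L{e^(at)} = 1/(s-a), so L{e^(-t)} = 1/(s+1). Then L{8·e^(-t)} = 8/(s+1)

Final answer: 8/(s+1)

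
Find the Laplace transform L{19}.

L{19} = 19 · L{1} = 19/s

Final answer: 19/s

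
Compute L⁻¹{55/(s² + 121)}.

This is the form c·a/(s² + a²) with a = 11, c = 5. L⁻¹ = 5·sin(11t)

Final answer: 5·sin(11t)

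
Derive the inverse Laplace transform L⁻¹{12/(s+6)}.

L⁻¹{1/(s-a)} = e^(at), so L⁻¹{1/(s+6)} = e^(-6t), and L⁻¹{12/(s+6)} = 12·e^(-6t)

Final answer: 12·e^(-6t)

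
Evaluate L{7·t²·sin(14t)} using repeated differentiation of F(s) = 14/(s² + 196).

F(s) = 14/(s² + 196). F'(s) = -28s/(s² + 196)². F''(s) = -28(196 - 3s²)/(s² + 196)³ = (84s² - 5488)/(s² + 196)³. So L{t²·sin(14t)} = (-1)² F''(s) = (84s² - 5488)/(s² + 196)³. Then L{7·t²·sin(14t)} = 7·(84s² - 5488)/(s² + 196)³ = (588s² - 38416)/(s² + 196)³

Final answer: (588s² - 38416)/(s² + 196)³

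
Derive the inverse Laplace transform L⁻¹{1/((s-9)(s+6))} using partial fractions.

Decompose: A/(s-9) + B/(s+6). A = 1/15, B = -1/15. f(t) = (e^(9t) - e^(-6t))/15

Final answer: (e^(9t) - e^(-6t))/15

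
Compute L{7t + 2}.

L{7t + 2} = 7·L{t} + 2·L{1} = 7/s² + 2/s

Final answer: 7/s² + 2/s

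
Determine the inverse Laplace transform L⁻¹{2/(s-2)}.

L⁻¹{1/(s-a)} = e^(at), so L⁻¹{1/(s-2)} = e^(2t), and L⁻¹{2/(s-2)} = 2·e^(2t)

Final answer: 2·e^(2t)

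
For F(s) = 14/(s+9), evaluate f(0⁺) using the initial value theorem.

f(0⁺) = lim_{s→∞} s·14/(s+9) = lim_{s→∞} 14s/(s+9) = 14

Final answer: 14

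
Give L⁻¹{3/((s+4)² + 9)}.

Form: b/((s-a)² + b²) → e^(at)sin(bt). With a=-4, b=3

Final answer: e^(-4t)·sin(3t)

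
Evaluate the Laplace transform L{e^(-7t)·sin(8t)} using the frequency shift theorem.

Frequency shift: L{e^(at)f(t)} = F(s-a). L{e^(-7t)·sin(8t)} = 8/((s+7)² + 64)

Final answer: 8/((s+7)² + 64)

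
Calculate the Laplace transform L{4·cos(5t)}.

L{cos(ωt)} = s/(s² + ω²), so L{cos(5t)} = s/(s² + 25). Then L{4·cos(5t)} = 4·s/(s² + 25) = 4s/(s² + 25)

Final answer: 4s/(s² + 25)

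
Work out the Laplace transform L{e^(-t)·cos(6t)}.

L{e^(at)·cos(ωt)} = (s-a)/((s-a)² + ω²), so L{e^(-t)·cos(6t)} = (s+1)/((s+1)² + 36)

Final answer: (s+1)/((s+1)² + 36)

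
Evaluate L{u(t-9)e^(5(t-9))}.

u(t-a)f(t-a) with f(t)=e^(5t). L{e^(5t)} = 1/(s-5). By time shift: e^(-9s)/(s-5)

Final answer: e^(-9s)/(s-5)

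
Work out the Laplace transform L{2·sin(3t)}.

L{sin(ωt)} = ω/(s² + ω²), so L{sin(3t)} = 3/(s² + 9). Then L{2·sin(3t)} = 2·3/(s² + 9) = 6/(s² + 9)

Final answer: 6/(s² + 9)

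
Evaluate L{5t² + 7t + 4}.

L{5t² + 7t + 4} = 5·2/s³ + 7/s² + 4/s = 10/s³ + 7/s² + 4/s

Final answer: 10/s³ + 7/s² + 4/s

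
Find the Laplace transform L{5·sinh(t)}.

L{sinh(ωt)} = ω/(s² - ω²), so L{sinh(t)} = 1/(s² - 1). Then L{5·sinh(t)} = 5·1/(s² - 1) = 5/(s² - 1)

Final answer: 5/(s² - 1)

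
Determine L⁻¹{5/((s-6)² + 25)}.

Form: b/((s-a)² + b²) → e^(at)sin(bt). With a=6, b=5

Final answer: e^(6t)·sin(5t)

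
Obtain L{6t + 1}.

L{6t + 1} = 6·L{t} + L{1} = 6/s² + 1/s

Final answer: 6/s² + 1/s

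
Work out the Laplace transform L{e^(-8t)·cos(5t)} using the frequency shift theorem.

Frequency shift: L{e^(at)f(t)} = F(s-a). L{e^(-8t)·cos(5t)} = (s+8)/((s+8)² + 25)

Final answer: (s+8)/((s+8)² + 25)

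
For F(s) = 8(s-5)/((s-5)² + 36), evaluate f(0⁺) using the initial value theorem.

f(0⁺) = lim_{s→∞} sF(s) = lim_{s→∞} 8s(s-5)/((s-5)² + 36) = 8

Final answer: 8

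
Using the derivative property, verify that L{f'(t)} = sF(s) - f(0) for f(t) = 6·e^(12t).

f'(t) = 72e^(12t). Direct: L{f'(t)} = 72/(s-12). Property: s·6/(s-12) - 6 = (6s - 6(s-12))/(s-12) = 72/(s-12). ✓

Final answer: 72/(s-12)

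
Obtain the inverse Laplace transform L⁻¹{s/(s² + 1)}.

L⁻¹{s/(s² + 1)} = cos(t)

Final answer: cos(t)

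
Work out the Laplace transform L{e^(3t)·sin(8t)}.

L{e^(at)·sin(ωt)} = ω/((s-a)² + ω²), so L{e^(3t)·sin(8t)} = 8/((s-3)² + 64)

Final answer: 8/((s-3)² + 64)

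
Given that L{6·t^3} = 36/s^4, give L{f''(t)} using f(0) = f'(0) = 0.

L{f''(t)} = s²F(s) - sf(0) - f'(0) = s²·36/s^4 - 0 - 0 = 36/s^2

Final answer: 36/s^2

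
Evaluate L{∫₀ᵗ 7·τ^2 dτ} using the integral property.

L{∫₀ᵗ f(τ)dτ} = F(s)/s with f(t) = 7t^2. F(s) = 14/s^3, so L{∫₀ᵗ 7·τ^2 dτ} = (14/s^3)/s = 14/s^4. (Check: ∫₀ᵗ 7·τ^2 dτ = 7t^3/3.)

Final answer: 14/s^4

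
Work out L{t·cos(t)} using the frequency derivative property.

L{cos(t)} = s/(s² + 1). Derivative: d/ds[s/(s² + 1)] = [(s² + 1) - s·2s]/(s² + 1)² = (1 - s²)/(s² + 1)². So L{t·cos(t)} = -F'(s) = (s² - 1)/(s² + 1)²

Final answer: (s² - 1)/(s² + 1)²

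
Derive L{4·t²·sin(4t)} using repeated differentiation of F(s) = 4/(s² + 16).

F(s) = 4/(s² + 16). F'(s) = -8s/(s² + 16)². F''(s) = -8(16 - 3s²)/(s² + 16)³ = (24s² - 128)/(s² + 16)³. So L{t²·sin(4t)} = (-1)² F''(s) = (24s² - 128)/(s² + 16)³. Then L{4·t²·sin(4t)} = 4·(24s² - 128)/(s² + 16)³ = (96s² - 512)/(s² + 16)³

Final answer: (96s² - 512)/(s² + 16)³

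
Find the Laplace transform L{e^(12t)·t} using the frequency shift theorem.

L{e^(at)·t^n} = n!/(s-a)^(n+1), so L{e^(12t)·t} = 1/(s-12)^2

Final answer: 1/(s-12)^2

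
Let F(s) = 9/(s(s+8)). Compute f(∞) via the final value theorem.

f(∞) = lim_{s→0} s·9/(s(s+8)) = lim_{s→0} 9/(s+8) = 9/8 = 9/8

Final answer: 9/8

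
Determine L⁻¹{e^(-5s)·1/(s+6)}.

L⁻¹{1/(s+6)} = e^(-6t). By the time shift theorem, L⁻¹{e^(-as)F(s)} = u(t-a)f(t-a) with a=5, so L⁻¹{e^(-5s)·1/(s+6)} = u(t-5)·e^(-6(t-5))

Final answer: u(t-5)·e^(-6(t-5))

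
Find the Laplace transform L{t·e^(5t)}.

L{t^n·e^(at)} = n!/(s-a)^(n+1), so L{t·e^(5t)} = 1/(s-5)^2

Final answer: 1/(s-5)^2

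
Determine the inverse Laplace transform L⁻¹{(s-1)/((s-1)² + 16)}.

Using frequency shift, L⁻¹{(s-1)/((s-1)² + 16)} = e^t·cos(4t)

Final answer: e^t·cos(4t)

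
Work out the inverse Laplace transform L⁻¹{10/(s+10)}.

L⁻¹{1/(s-a)} = e^(at), so L⁻¹{1/(s+10)} = e^(-10t), and L⁻¹{10/(s+10)} = 10·e^(-10t)

Final answer: 10·e^(-10t)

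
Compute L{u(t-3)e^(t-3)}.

u(t-a)f(t-a) with f(t)=e^t. L{e^t} = 1/(s-1). By time shift: e^(-3s)/(s-1)

Final answer: e^(-3s)/(s-1)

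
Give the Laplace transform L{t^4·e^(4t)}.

L{t^n·e^(at)} = n!/(s-a)^(n+1), so L{t^4·e^(4t)} = 24/(s-4)^5

Final answer: 24/(s-4)^5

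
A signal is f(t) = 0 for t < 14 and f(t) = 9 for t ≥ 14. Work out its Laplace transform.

f(t) = 9·u(t-14). L{u(t-14)} = e^(-14s)/s, so L{f(t)} = 9·e^(-14s)/s

Final answer: 9·e^(-14s)/s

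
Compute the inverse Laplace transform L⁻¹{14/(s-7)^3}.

L⁻¹{n!/(s-a)^(n+1)} = t^n·e^(at) with n=2, a=7. So L⁻¹{2/(s-7)^3} = t^2·e^(7t), and L⁻¹{14/(s-7)^3} = (14/2)·t^2·e^(7t) = 7·t^2·e^(7t)

Final answer: 7·t^2·e^(7t)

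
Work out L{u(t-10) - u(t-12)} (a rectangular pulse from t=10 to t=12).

L{u(t-a)} = e^(-as)/s. L{u(t-10) - u(t-12)} = (e^(-10s) - e^(-12s))/s

Final answer: (e^(-10s) - e^(-12s))/s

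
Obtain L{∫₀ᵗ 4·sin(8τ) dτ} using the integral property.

L{∫₀ᵗ f(τ)dτ} = F(s)/s with F(s) = 32/(s² + 64), so the result is (32/(s² + 64))/s = 32/(s(s² + 64))

Final answer: 32/(s(s² + 64))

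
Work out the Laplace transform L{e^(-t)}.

L{e^(at)} = 1/(s-a), so L{e^(-t)} = 1/(s+1)

Final answer: 1/(s+1)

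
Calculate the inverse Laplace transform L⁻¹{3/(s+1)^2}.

L⁻¹{n!/(s-a)^(n+1)} = t^n·e^(at) with n=1, a=-1. So L⁻¹{1/(s+1)^2} = t·e^(-t), and L⁻¹{3/(s+1)^2} = (3/1)·t·e^(-t) = 3·t·e^(-t)

Final answer: 3·t·e^(-t)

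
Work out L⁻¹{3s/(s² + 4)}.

This is the form c·s/(s² + a²) with a = 2, c = 3. L⁻¹ = 3·cos(2t)

Final answer: 3·cos(2t)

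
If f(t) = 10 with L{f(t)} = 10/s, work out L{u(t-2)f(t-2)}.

Time shift theorem: L{u(t-a)f(t-a)} = e^(-as)F(s). Here a=2, F(s) = 10/s, so L{u(t-2)f(t-2)} = e^(-2s)·10/s

Final answer: e^(-2s)·10/s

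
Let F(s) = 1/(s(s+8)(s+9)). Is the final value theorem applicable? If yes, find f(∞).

Poles of sF(s) = 1/((s+8)(s+9)) are at s = -8 and s = -9, both in the left half-plane. Theorem applies. f(∞) = lim_{s→0} sF(s) = 1/(8·9) = 1/72

Final answer: 1/72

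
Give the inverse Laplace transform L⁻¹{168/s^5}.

L⁻¹{n!/s^(n+1)} = t^n with n=4. So L⁻¹{24/s^5} = t^4, and L⁻¹{168/s^5} = (168/24)·t^4 = 7·t^4

Final answer: 7·t^4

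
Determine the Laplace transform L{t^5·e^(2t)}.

L{t^n·e^(at)} = n!/(s-a)^(n+1), so L{t^5·e^(2t)} = 120/(s-2)^6

Final answer: 120/(s-2)^6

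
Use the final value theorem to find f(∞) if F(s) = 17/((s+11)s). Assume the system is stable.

f(∞) = lim_{s→0} sF(s) = lim_{s→0} 17/(s+11) = 17/11

Final answer: 17/11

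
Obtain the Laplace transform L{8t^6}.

L{8t^6} = 8 · L{t^6} = 8 · 720/s^7 = 5760/s^7

Final answer: 5760/s^7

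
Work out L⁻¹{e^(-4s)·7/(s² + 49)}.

L⁻¹{7/(s² + 49)} = sin(7t). By the time shift theorem, L⁻¹{e^(-as)F(s)} = u(t-a)f(t-a) with a=4, so L⁻¹{e^(-4s)·7/(s² + 49)} = u(t-4)·sin(7(t-4))

Final answer: u(t-4)·sin(7(t-4))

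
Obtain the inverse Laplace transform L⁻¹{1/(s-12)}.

L⁻¹{1/(s-a)} = e^(at), so L⁻¹{1/(s-12)} = e^(12t)

Final answer: e^(12t)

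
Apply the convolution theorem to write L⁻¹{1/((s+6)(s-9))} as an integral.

1/((s+6)(s-9)) = (1/(s+6))·(1/(s-9)) = L{e^(-6t)}·L{e^(9t)}. So f(t) = e^(-6t)*e^(9t) = ∫₀ᵗ e^(-6τ)·e^(9(t-τ)) dτ

Final answer: ∫₀ᵗ e^(-6τ)·e^(9(t-τ)) dτ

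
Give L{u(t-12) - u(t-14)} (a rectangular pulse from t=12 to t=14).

L{u(t-a)} = e^(-as)/s. L{u(t-12) - u(t-14)} = (e^(-12s) - e^(-14s))/s

Final answer: (e^(-12s) - e^(-14s))/s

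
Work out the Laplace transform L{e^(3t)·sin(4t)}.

L{e^(at)·sin(ωt)} = ω/((s-a)² + ω²), so L{e^(3t)·sin(4t)} = 4/((s-3)² + 16)

Final answer: 4/((s-3)² + 16)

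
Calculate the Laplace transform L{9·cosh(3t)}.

L{cosh(ωt)} = s/(s² - ω²), so L{cosh(3t)} = s/(s² - 9). Then L{9·cosh(3t)} = 9·s/(s² - 9) = 9s/(s² - 9)

Final answer: 9s/(s² - 9)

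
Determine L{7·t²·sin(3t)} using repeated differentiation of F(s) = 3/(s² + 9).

F(s) = 3/(s² + 9). F'(s) = -6s/(s² + 9)². F''(s) = -6(9 - 3s²)/(s² + 9)³ = (18s² - 54)/(s² + 9)³. So L{t²·sin(3t)} = (-1)² F''(s) = (18s² - 54)/(s² + 9)³. Then L{7·t²·sin(3t)} = 7·(18s² - 54)/(s² + 9)³ = (126s² - 378)/(s² + 9)³

Final answer: (126s² - 378)/(s² + 9)³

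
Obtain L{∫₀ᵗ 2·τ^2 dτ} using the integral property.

L{∫₀ᵗ f(τ)dτ} = F(s)/s with f(t) = 2t^2. F(s) = 4/s^3, so L{∫₀ᵗ 2·τ^2 dτ} = (4/s^3)/s = 4/s^4. (Check: ∫₀ᵗ 2·τ^2 dτ = 2t^3/3.)

Final answer: 4/s^4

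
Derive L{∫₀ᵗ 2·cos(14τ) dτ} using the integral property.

L{∫₀ᵗ f(τ)dτ} = F(s)/s with F(s) = 2s/(s² + 196), so the result is (2s/(s² + 196))/s = 2/(s² + 196)

Final answer: 2/(s² + 196)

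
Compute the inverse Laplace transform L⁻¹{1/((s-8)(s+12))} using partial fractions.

Decompose: A/(s-8) + B/(s+12). A = 1/20, B = -1/20. f(t) = (e^(8t) - e^(-12t))/20

Final answer: (e^(8t) - e^(-12t))/20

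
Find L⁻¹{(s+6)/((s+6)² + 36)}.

Using frequency shift: L⁻¹{(s-a)/((s-a)² + b²)} = e^(at)cos(bt). Here a=-6, b=6

Final answer: e^(-6t)·cos(6t)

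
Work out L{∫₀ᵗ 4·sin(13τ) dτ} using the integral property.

L{∫₀ᵗ f(τ)dτ} = F(s)/s with F(s) = 52/(s² + 169), so the result is (52/(s² + 169))/s = 52/(s(s² + 169))

Final answer: 52/(s(s² + 169))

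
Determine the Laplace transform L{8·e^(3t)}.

L{e^(at)} = 1/(s-a), so L{e^(3t)} = 1/(s-3). Then L{8·e^(3t)} = 8/(s-3)

Final answer: 8/(s-3)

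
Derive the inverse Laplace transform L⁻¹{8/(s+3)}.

L⁻¹{1/(s-a)} = e^(at), so L⁻¹{1/(s+3)} = e^(-3t), and L⁻¹{8/(s+3)} = 8·e^(-3t)

Final answer: 8·e^(-3t)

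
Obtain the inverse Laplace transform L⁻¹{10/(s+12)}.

L⁻¹{1/(s-a)} = e^(at), so L⁻¹{1/(s+12)} = e^(-12t), and L⁻¹{10/(s+12)} = 10·e^(-12t)

Final answer: 10·e^(-12t)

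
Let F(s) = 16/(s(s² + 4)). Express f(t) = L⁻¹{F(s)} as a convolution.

16/(s(s² + 4)) = (1/s)·(16/(s² + 4)) = L{1}·L{8·sin(2t)}. So f(t) = 1*(8·sin(2t)) = ∫₀ᵗ 8·sin(2τ) dτ

Final answer: ∫₀ᵗ 8·sin(2τ) dτ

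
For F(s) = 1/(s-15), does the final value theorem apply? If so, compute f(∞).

sF(s) = s/(s-15) has a pole at s = 15 in the right half-plane. Theorem does NOT apply (unstable system; f(t) = e^(15t) grows without bound).

Final answer: Not applicable (unstable)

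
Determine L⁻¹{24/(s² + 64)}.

This is the form c·a/(s² + a²) with a = 8, c = 3. L⁻¹ = 3·sin(8t)

Final answer: 3·sin(8t)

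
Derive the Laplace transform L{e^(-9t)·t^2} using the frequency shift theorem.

L{e^(at)·t^n} = n!/(s-a)^(n+1), so L{e^(-9t)·t^2} = 2/(s+9)^3

Final answer: 2/(s+9)^3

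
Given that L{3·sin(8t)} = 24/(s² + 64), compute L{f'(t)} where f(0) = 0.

L{f'(t)} = s·F(s) - f(0) = s·24/(s² + 64) - 0 = 24s/(s² + 64)

Final answer: 24s/(s² + 64)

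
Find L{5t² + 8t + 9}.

L{5t² + 8t + 9} = 5·2/s³ + 8/s² + 9/s = 10/s³ + 8/s² + 9/s

Final answer: 10/s³ + 8/s² + 9/s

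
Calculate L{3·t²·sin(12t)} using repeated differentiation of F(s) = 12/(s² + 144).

F(s) = 12/(s² + 144). F'(s) = -24s/(s² + 144)². F''(s) = -24(144 - 3s²)/(s² + 144)³ = (72s² - 3456)/(s² + 144)³. So L{t²·sin(12t)} = (-1)² F''(s) = (72s² - 3456)/(s² + 144)³. Then L{3·t²·sin(12t)} = 3·(72s² - 3456)/(s² + 144)³ = (216s² - 10368)/(s² + 144)³

Final answer: (216s² - 10368)/(s² + 144)³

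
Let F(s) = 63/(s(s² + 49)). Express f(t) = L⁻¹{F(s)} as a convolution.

63/(s(s² + 49)) = (1/s)·(63/(s² + 49)) = L{1}·L{9·sin(7t)}. So f(t) = 1*(9·sin(7t)) = ∫₀ᵗ 9·sin(7τ) dτ

Final answer: ∫₀ᵗ 9·sin(7τ) dτ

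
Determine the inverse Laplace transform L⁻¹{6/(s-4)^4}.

L⁻¹{n!/(s-a)^(n+1)} = t^n·e^(at), so L⁻¹{6/(s-4)^4} = t^3·e^(4t)

Final answer: t^3·e^(4t)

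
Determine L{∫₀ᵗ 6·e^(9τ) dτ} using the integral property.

L{∫₀ᵗ f(τ)dτ} = F(s)/s with F(s) = 6/(s-9), so L{∫₀ᵗ 6·e^(9τ) dτ} = 6/(s(s-9))

Final answer: 6/(s(s-9))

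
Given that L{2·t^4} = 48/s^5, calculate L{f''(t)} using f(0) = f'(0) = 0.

L{f''(t)} = s²F(s) - sf(0) - f'(0) = s²·48/s^5 - 0 - 0 = 48/s^3

Final answer: 48/s^3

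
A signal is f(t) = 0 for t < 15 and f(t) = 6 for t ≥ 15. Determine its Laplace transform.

f(t) = 6·u(t-15). L{u(t-15)} = e^(-15s)/s, so L{f(t)} = 6·e^(-15s)/s

Final answer: 6·e^(-15s)/s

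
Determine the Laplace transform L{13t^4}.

L{13t^4} = 13 · L{t^4} = 13 · 24/s^5 = 312/s^5

Final answer: 312/s^5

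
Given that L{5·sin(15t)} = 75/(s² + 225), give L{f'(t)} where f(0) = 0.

L{f'(t)} = s·F(s) - f(0) = s·75/(s² + 225) - 0 = 75s/(s² + 225)

Final answer: 75s/(s² + 225)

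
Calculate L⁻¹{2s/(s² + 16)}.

This is the form c·s/(s² + a²) with a = 4, c = 2. L⁻¹ = 2·cos(4t)

Final answer: 2·cos(4t)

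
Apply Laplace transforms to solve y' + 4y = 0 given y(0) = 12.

L{y'} + 4L{y} = 0. sY - 12 + 4Y = 0. Y(s+4) = 12. Y = 12/(s+4)

Final answer: y(t) = 12e^(-4t)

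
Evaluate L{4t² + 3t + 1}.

L{4t² + 3t + 1} = 4·2/s³ + 3/s² + 1/s = 8/s³ + 3/s² + 1/s

Final answer: 8/s³ + 3/s² + 1/s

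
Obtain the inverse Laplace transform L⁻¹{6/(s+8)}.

L⁻¹{1/(s-a)} = e^(at), so L⁻¹{1/(s+8)} = e^(-8t), and L⁻¹{6/(s+8)} = 6·e^(-8t)

Final answer: 6·e^(-8t)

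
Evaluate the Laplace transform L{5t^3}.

L{5t^3} = 5 · L{t^3} = 5 · 6/s^4 = 30/s^4

Final answer: 30/s^4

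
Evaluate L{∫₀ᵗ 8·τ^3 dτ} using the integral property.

L{∫₀ᵗ f(τ)dτ} = F(s)/s with f(t) = 8t^3. F(s) = 48/s^4, so L{∫₀ᵗ 8·τ^3 dτ} = (48/s^4)/s = 48/s^5. (Check: ∫₀ᵗ 8·τ^3 dτ = 8t^4/4.)

Final answer: 48/s^5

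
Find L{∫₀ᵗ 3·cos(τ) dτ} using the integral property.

L{∫₀ᵗ f(τ)dτ} = F(s)/s with F(s) = 3s/(s² + 1), so the result is (3s/(s² + 1))/s = 3/(s² + 1)

Final answer: 3/(s² + 1)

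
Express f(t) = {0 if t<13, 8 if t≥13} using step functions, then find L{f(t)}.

f(t) = 8·u(t-13). L{u(t-13)} = e^(-13s)/s, so L{f(t)} = 8·e^(-13s)/s

Final answer: 8·e^(-13s)/s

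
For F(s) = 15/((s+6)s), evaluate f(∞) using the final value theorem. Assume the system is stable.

f(∞) = lim_{s→0} sF(s) = lim_{s→0} 15/(s+6) = 5/2

Final answer: 5/2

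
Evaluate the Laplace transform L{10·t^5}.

L{t^n} = n!/s^(n+1), so L{t^5} = 120/s^6. Then L{10·t^5} = 10·120/s^6 = 1200/s^6

Final answer: 1200/s^6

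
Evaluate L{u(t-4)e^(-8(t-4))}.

u(t-a)f(t-a) with f(t)=e^(-8t). L{e^(-8t)} = 1/(s+8). By time shift: e^(-4s)/(s+8)

Final answer: e^(-4s)/(s+8)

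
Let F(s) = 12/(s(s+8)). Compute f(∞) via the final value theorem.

f(∞) = lim_{s→0} s·12/(s(s+8)) = lim_{s→0} 12/(s+8) = 12/8 = 3/2

Final answer: 3/2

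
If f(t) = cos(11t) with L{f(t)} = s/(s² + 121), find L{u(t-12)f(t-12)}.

Time shift theorem: L{u(t-a)f(t-a)} = e^(-as)F(s). Here a=12, F(s) = s/(s² + 121), so L{u(t-12)f(t-12)} = e^(-12s)·s/(s² + 121)

Final answer: e^(-12s)·s/(s² + 121)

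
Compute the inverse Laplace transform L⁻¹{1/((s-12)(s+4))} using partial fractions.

Decompose: A/(s-12) + B/(s+4). A = 1/16, B = -1/16. f(t) = (e^(12t) - e^(-4t))/16

Final answer: (e^(12t) - e^(-4t))/16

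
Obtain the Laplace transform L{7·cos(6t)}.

L{cos(ωt)} = s/(s² + ω²), so L{cos(6t)} = s/(s² + 36). Then L{7·cos(6t)} = 7·s/(s² + 36) = 7s/(s² + 36)

Final answer: 7s/(s² + 36)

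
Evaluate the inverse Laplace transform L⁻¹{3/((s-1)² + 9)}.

Using frequency shift, L⁻¹{3/((s-1)² + 9)} = e^t·sin(3t)

Final answer: e^t·sin(3t)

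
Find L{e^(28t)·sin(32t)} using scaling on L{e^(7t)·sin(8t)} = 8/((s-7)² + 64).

Scaling with a=4: L{e^(28t)·sin(32t)} = (1/4) · 8/((s/4-7)² + 64). Simplifying: 32/((s-28)² + 1024)

Final answer: 32/((s-28)² + 1024)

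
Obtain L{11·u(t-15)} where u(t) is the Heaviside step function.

L{u(t-a)} = e^(-as)/s. Here a=15, so L{u(t-15)} = e^(-15s)/s, and L{11·u(t-15)} = 11·e^(-15s)/s

Final answer: 11·e^(-15s)/s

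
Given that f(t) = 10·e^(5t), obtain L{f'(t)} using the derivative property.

f(0) = 10, F(s) = 10/(s-5). L{f'(t)} = s·F(s) - f(0) = 10s/(s-5) - 10 = (10s - 10(s-5))/(s-5) = 50/(s-5)

Final answer: 50/(s-5)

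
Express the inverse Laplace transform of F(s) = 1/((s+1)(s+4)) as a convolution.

1/((s+1)(s+4)) = (1/(s+1))·(1/(s+4)) = L{e^(-t)}·L{e^(-4t)}. So f(t) = e^(-t)*e^(-4t) = ∫₀ᵗ e^(-τ)·e^(-4(t-τ)) dτ

Final answer: ∫₀ᵗ e^(-τ)·e^(-4(t-τ)) dτ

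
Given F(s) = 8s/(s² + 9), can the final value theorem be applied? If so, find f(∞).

The final value theorem requires all poles of sF(s) in the left half-plane. sF(s) = 8s²/(s² + 9) has poles at s = ±3i (imaginary axis). Theorem does NOT apply (oscillatory system).

Final answer: Not applicable (oscillatory)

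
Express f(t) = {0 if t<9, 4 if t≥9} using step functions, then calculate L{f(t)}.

f(t) = 4·u(t-9). L{u(t-9)} = e^(-9s)/s, so L{f(t)} = 4·e^(-9s)/s

Final answer: 4·e^(-9s)/s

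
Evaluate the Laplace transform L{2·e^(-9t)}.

L{e^(at)} = 1/(s-a), so L{e^(-9t)} = 1/(s+9). Then L{2·e^(-9t)} = 2/(s+9)

Final answer: 2/(s+9)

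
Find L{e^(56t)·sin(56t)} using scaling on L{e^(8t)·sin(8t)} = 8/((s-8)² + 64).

Scaling with a=7: L{e^(56t)·sin(56t)} = (1/7) · 8/((s/7-8)² + 64). Simplifying: 56/((s-56)² + 3136)

Final answer: 56/((s-56)² + 3136)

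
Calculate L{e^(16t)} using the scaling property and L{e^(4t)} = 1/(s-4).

Using L{f(at)} = (1/a)F(s/a) with a=4 and f(t) = e^(4t): L{e^(16t)} = (1/4) · 1/((s/4)-4) = (1/4) · 4/(s-16) = 1/(s-16)

Final answer: 1/(s-16)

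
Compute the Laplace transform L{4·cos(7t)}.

L{cos(ωt)} = s/(s² + ω²), so L{cos(7t)} = s/(s² + 49). Then L{4·cos(7t)} = 4·s/(s² + 49) = 4s/(s² + 49)

Final answer: 4s/(s² + 49)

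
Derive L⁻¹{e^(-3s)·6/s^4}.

L⁻¹{6/s^4} = t^3. By the time shift theorem, L⁻¹{e^(-as)F(s)} = u(t-a)f(t-a) with a=3, so L⁻¹{e^(-3s)·6/s^4} = u(t-3)·(t-3)^3

Final answer: u(t-3)·(t-3)^3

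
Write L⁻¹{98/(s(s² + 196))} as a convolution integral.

98/(s(s² + 196)) = (1/s)·(98/(s² + 196)) = L{1}·L{7·sin(14t)}. So f(t) = 1*(7·sin(14t)) = ∫₀ᵗ 7·sin(14τ) dτ

Final answer: ∫₀ᵗ 7·sin(14τ) dτ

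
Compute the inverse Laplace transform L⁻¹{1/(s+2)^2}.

L⁻¹{n!/(s-a)^(n+1)} = t^n·e^(at), so L⁻¹{1/(s+2)^2} = t·e^(-2t)

Final answer: t·e^(-2t)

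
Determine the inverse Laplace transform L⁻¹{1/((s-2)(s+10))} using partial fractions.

Decompose: A/(s-2) + B/(s+10). A = 1/12, B = -1/12. f(t) = (e^(2t) - e^(-10t))/12

Final answer: (e^(2t) - e^(-10t))/12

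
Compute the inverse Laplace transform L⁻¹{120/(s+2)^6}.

L⁻¹{n!/(s-a)^(n+1)} = t^n·e^(at), so L⁻¹{120/(s+2)^6} = t^5·e^(-2t)

Final answer: t^5·e^(-2t)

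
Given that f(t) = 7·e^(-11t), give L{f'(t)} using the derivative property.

f(0) = 7, F(s) = 7/(s+11). L{f'(t)} = s·F(s) - f(0) = 7s/(s+11) - 7 = (7s - 7(s+11))/(s+11) = -77/(s+11)

Final answer: -77/(s+11)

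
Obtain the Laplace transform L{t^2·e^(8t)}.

L{t^n·e^(at)} = n!/(s-a)^(n+1), so L{t^2·e^(8t)} = 2/(s-8)^3

Final answer: 2/(s-8)^3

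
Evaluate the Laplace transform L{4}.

L{4} = 4 · L{1} = 4/s

Final answer: 4/s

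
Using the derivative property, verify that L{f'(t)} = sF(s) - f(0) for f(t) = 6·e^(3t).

f'(t) = 18e^(3t). Direct: L{f'(t)} = 18/(s-3). Property: s·6/(s-3) - 6 = (6s - 6(s-3))/(s-3) = 18/(s-3). ✓

Final answer: 18/(s-3)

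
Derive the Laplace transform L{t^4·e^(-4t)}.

L{t^n·e^(at)} = n!/(s-a)^(n+1), so L{t^4·e^(-4t)} = 24/(s+4)^5

Final answer: 24/(s+4)^5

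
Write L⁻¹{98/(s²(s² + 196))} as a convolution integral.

98/(s²(s² + 196)) = (1/s²)·(98/(s² + 196)) = L{t}·L{7·sin(14t)}. So f(t) = t*(7·sin(14t)) = ∫₀ᵗ 7τ·sin(14(t-τ)) dτ

Final answer: ∫₀ᵗ 7τ·sin(14(t-τ)) dτ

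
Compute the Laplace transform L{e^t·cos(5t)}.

L{e^(at)·cos(ωt)} = (s-a)/((s-a)² + ω²), so L{e^t·cos(5t)} = (s-1)/((s-1)² + 25)

Final answer: (s-1)/((s-1)² + 25)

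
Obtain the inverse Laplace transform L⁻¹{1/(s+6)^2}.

L⁻¹{n!/(s-a)^(n+1)} = t^n·e^(at), so L⁻¹{1/(s+6)^2} = t·e^(-6t)

Final answer: t·e^(-6t)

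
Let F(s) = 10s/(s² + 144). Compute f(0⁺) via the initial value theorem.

f(0⁺) = lim_{s→∞} s·10s/(s² + 144) = lim_{s→∞} 10s²/(s² + 144) = 10

Final answer: 10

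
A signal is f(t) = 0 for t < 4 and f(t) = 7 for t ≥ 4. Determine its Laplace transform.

f(t) = 7·u(t-4). L{u(t-4)} = e^(-4s)/s, so L{f(t)} = 7·e^(-4s)/s

Final answer: 7·e^(-4s)/s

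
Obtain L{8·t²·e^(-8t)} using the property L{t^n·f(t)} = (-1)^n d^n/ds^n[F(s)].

L{e^(-8t)} = 1/(s+8). d/ds[1/(s+8)] = -1/(s+8)². d²/ds²[1/(s+8)] = 2/(s+8)³. So L{t²·e^(-8t)} = (-1)² · 2/(s+8)³ = 2/(s+8)³. Then L{8·t²·e^(-8t)} = 8·2/(s+8)³ = 16/(s+8)³

Final answer: 16/(s+8)³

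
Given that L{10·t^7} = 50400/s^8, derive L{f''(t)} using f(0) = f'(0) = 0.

L{f''(t)} = s²F(s) - sf(0) - f'(0) = s²·50400/s^8 - 0 - 0 = 50400/s^6

Final answer: 50400/s^6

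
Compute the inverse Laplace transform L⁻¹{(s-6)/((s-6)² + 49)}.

Using frequency shift, L⁻¹{(s-6)/((s-6)² + 49)} = e^(6t)·cos(7t)

Final answer: e^(6t)·cos(7t)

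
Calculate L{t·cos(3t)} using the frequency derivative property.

L{cos(3t)} = s/(s² + 9). Derivative: d/ds[s/(s² + 9)] = [(s² + 9) - s·2s]/(s² + 9)² = (9 - s²)/(s² + 9)². So L{t·cos(3t)} = -F'(s) = (s² - 9)/(s² + 9)²

Final answer: (s² - 9)/(s² + 9)²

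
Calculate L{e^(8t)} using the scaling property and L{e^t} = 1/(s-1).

Using L{f(at)} = (1/a)F(s/a) with a=8 and f(t) = e^t: L{e^(8t)} = (1/8) · 1/((s/8)-1) = (1/8) · 8/(s-8) = 1/(s-8)

Final answer: 1/(s-8)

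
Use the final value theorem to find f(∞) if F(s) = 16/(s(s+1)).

f(∞) = lim_{s→0} s·16/(s(s+1)) = lim_{s→0} 16/(s+1) = 16/1 = 16

Final answer: 16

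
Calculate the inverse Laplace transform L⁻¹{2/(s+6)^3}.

L⁻¹{n!/(s-a)^(n+1)} = t^n·e^(at), so L⁻¹{2/(s+6)^3} = t^2·e^(-6t)

Final answer: t^2·e^(-6t)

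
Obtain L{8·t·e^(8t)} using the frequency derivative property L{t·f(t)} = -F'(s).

L{e^(8t)} = 1/(s-8). By frequency derivative: L{t·e^(8t)} = -d/ds[1/(s-8)] = -(-1)/(s-8)² = 1/(s-8)². Then L{8·t·e^(8t)} = 8·1/(s-8)² = 8/(s-8)²

Final answer: 8/(s-8)²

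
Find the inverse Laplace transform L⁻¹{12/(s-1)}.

L⁻¹{1/(s-a)} = e^(at), so L⁻¹{1/(s-1)} = e^t, and L⁻¹{12/(s-1)} = 12·e^t

Final answer: 12·e^t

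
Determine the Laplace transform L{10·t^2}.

L{t^n} = n!/s^(n+1), so L{t^2} = 2/s^3. Then L{10·t^2} = 10·2/s^3 = 20/s^3

Final answer: 20/s^3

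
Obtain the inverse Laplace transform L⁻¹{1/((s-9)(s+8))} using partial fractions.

Decompose: A/(s-9) + B/(s+8). A = 1/17, B = -1/17. f(t) = (e^(9t) - e^(-8t))/17

Final answer: (e^(9t) - e^(-8t))/17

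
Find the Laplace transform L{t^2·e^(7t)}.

L{t^n·e^(at)} = n!/(s-a)^(n+1), so L{t^2·e^(7t)} = 2/(s-7)^3

Final answer: 2/(s-7)^3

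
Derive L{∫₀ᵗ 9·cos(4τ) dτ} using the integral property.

L{∫₀ᵗ f(τ)dτ} = F(s)/s with F(s) = 9s/(s² + 16), so the result is (9s/(s² + 16))/s = 9/(s² + 16)

Final answer: 9/(s² + 16)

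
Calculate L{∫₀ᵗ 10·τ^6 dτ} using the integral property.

L{∫₀ᵗ f(τ)dτ} = F(s)/s with f(t) = 10t^6. F(s) = 7200/s^7, so L{∫₀ᵗ 10·τ^6 dτ} = (7200/s^7)/s = 7200/s^8. (Check: ∫₀ᵗ 10·τ^6 dτ = 10t^7/7.)

Final answer: 7200/s^8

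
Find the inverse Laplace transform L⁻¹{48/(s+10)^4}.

L⁻¹{n!/(s-a)^(n+1)} = t^n·e^(at) with n=3, a=-10. So L⁻¹{6/(s+10)^4} = t^3·e^(-10t), and L⁻¹{48/(s+10)^4} = (48/6)·t^3·e^(-10t) = 8·t^3·e^(-10t)

Final answer: 8·t^3·e^(-10t)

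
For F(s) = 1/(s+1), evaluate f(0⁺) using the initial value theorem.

f(0⁺) = lim_{s→∞} s·1/(s+1) = lim_{s→∞} s/(s+1) = 1

Final answer: 1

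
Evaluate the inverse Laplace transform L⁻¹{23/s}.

L⁻¹{c/s} = c, so L⁻¹{23/s} = 23

Final answer: 23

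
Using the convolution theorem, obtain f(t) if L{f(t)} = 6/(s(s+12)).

6/(s(s+12)) = (6/s)·(1/(s+12)) = L{6}·L{e^(-12t)}. By convolution, f(t) = 6*e^(-12t) = ∫₀ᵗ 6·e^(-12τ) dτ = 6·(1 - e^(-12t))/12

Final answer: 6·(1 - e^(-12t))/12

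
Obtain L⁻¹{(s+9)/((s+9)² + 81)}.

Using frequency shift: L⁻¹{(s-a)/((s-a)² + b²)} = e^(at)cos(bt). Here a=-9, b=9

Final answer: e^(-9t)·cos(9t)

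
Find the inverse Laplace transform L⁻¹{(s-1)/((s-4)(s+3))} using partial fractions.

Using partial fractions, f(t) = (3e^(4t) + 4e^(-3t))/7

Final answer: (3e^(4t) + 4e^(-3t))/7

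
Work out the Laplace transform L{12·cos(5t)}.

L{cos(ωt)} = s/(s² + ω²), so L{cos(5t)} = s/(s² + 25). Then L{12·cos(5t)} = 12·s/(s² + 25) = 12s/(s² + 25)

Final answer: 12s/(s² + 25)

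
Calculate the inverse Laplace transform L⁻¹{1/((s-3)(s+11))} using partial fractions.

Decompose: A/(s-3) + B/(s+11). A = 1/14, B = -1/14. f(t) = (e^(3t) - e^(-11t))/14

Final answer: (e^(3t) - e^(-11t))/14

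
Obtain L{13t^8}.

L{t^n} = n!/s^(n+1). So L{13t^8} = 13·8!/s^9 = 524160/s^9

Final answer: 524160/s^9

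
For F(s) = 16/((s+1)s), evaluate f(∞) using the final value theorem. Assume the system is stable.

f(∞) = lim_{s→0} sF(s) = lim_{s→0} 16/(s+1) = 16

Final answer: 16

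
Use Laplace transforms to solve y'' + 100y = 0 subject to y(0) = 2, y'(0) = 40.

L{y''} + 100L{y} = 0. s²Y - 2s - 40 + 100Y = 0. Y(s² + 100) = 2s + 40. Y = (2s + 40)/(s² + 100). Inverting: y(t) = 2cos(10t) + 4sin(10t)

Final answer: y(t) = 2cos(10t) + 4sin(10t)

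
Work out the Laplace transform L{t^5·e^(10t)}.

L{t^n·e^(at)} = n!/(s-a)^(n+1), so L{t^5·e^(10t)} = 120/(s-10)^6

Final answer: 120/(s-10)^6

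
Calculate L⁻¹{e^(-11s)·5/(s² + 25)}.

L⁻¹{5/(s² + 25)} = sin(5t). By the time shift theorem, L⁻¹{e^(-as)F(s)} = u(t-a)f(t-a) with a=11, so L⁻¹{e^(-11s)·5/(s² + 25)} = u(t-11)·sin(5(t-11))

Final answer: u(t-11)·sin(5(t-11))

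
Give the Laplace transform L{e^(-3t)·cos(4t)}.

L{e^(at)·cos(ωt)} = (s-a)/((s-a)² + ω²), so L{e^(-3t)·cos(4t)} = (s+3)/((s+3)² + 16)

Final answer: (s+3)/((s+3)² + 16)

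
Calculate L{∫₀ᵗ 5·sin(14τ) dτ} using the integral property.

L{∫₀ᵗ f(τ)dτ} = F(s)/s with F(s) = 70/(s² + 196), so the result is (70/(s² + 196))/s = 70/(s(s² + 196))

Final answer: 70/(s(s² + 196))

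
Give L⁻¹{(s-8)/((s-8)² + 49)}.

Using frequency shift: L⁻¹{(s-a)/((s-a)² + b²)} = e^(at)cos(bt). Here a=8, b=7

Final answer: e^(8t)·cos(7t)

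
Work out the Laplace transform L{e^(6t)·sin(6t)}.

L{e^(at)·sin(ωt)} = ω/((s-a)² + ω²), so L{e^(6t)·sin(6t)} = 6/((s-6)² + 36)

Final answer: 6/((s-6)² + 36)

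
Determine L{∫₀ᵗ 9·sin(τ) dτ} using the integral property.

L{∫₀ᵗ f(τ)dτ} = F(s)/s with F(s) = 9/(s² + 1), so the result is (9/(s² + 1))/s = 9/(s(s² + 1))

Final answer: 9/(s(s² + 1))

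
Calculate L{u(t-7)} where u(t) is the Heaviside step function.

L{u(t-a)} = e^(-as)/s. Here a=7, so L{u(t-7)} = e^(-7s)/s

Final answer: e^(-7s)/s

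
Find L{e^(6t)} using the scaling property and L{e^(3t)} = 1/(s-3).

Using L{f(at)} = (1/a)F(s/a) with a=2 and f(t) = e^(3t): L{e^(6t)} = (1/2) · 1/((s/2)-3) = (1/2) · 2/(s-6) = 1/(s-6)

Final answer: 1/(s-6)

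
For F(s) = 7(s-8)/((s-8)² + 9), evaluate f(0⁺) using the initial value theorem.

f(0⁺) = lim_{s→∞} sF(s) = lim_{s→∞} 7s(s-8)/((s-8)² + 9) = 7

Final answer: 7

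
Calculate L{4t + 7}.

L{4t + 7} = 4·L{t} + 7·L{1} = 4/s² + 7/s

Final answer: 4/s² + 7/s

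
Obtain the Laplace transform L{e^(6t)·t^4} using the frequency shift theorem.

L{e^(at)·t^n} = n!/(s-a)^(n+1), so L{e^(6t)·t^4} = 24/(s-6)^5

Final answer: 24/(s-6)^5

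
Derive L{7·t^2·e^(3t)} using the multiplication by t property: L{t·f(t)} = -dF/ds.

Using L{t^n·e^(at)} = n!/(s-a)^(n+1), L{t^2·e^(3t)} = 2/(s-3)^3, so L{7·t^2·e^(3t)} = 7·2/(s-3)^3 = 14/(s-3)^3

Final answer: 14/(s-3)^3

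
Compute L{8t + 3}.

L{8t + 3} = 8·L{t} + 3·L{1} = 8/s² + 3/s

Final answer: 8/s² + 3/s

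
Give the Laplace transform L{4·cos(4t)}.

L{cos(ωt)} = s/(s² + ω²), so L{cos(4t)} = s/(s² + 16). Then L{4·cos(4t)} = 4·s/(s² + 16) = 4s/(s² + 16)

Final answer: 4s/(s² + 16)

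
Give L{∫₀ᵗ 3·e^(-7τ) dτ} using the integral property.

L{∫₀ᵗ f(τ)dτ} = F(s)/s with F(s) = 3/(s+7), so L{∫₀ᵗ 3·e^(-7τ) dτ} = 3/(s(s+7))

Final answer: 3/(s(s+7))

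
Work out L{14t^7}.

L{t^n} = n!/s^(n+1). So L{14t^7} = 14·7!/s^8 = 70560/s^8

Final answer: 70560/s^8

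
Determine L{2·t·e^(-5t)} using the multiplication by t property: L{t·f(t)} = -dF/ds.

Using L{t^n·e^(at)} = n!/(s-a)^(n+1), L{t·e^(-5t)} = 1/(s+5)^2, so L{2·t·e^(-5t)} = 2·1/(s+5)^2 = 2/(s+5)^2

Final answer: 2/(s+5)^2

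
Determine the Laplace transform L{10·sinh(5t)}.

L{sinh(ωt)} = ω/(s² - ω²), so L{sinh(5t)} = 5/(s² - 25). Then L{10·sinh(5t)} = 10·5/(s² - 25) = 50/(s² - 25)

Final answer: 50/(s² - 25)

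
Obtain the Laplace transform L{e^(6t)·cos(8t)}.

L{e^(at)·cos(ωt)} = (s-a)/((s-a)² + ω²), so L{e^(6t)·cos(8t)} = (s-6)/((s-6)² + 64)

Final answer: (s-6)/((s-6)² + 64)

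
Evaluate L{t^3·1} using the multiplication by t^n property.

L{1} = 1/s. d^1/ds^1[1/s] = -1/s². d^2/ds^2[1/s] = 2/s^3. d^3/ds^3[1/s] = -6/s^4. So L{t^3} = (-1)^{3}·-6/s^4 = 6/s^4

Final answer: 6/s^4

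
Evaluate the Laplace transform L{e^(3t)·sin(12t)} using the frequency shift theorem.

Frequency shift: L{e^(at)f(t)} = F(s-a). L{e^(3t)·sin(12t)} = 12/((s-3)² + 144)

Final answer: 12/((s-3)² + 144)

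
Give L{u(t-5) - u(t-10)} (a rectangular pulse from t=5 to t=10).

L{u(t-a)} = e^(-as)/s. L{u(t-5) - u(t-10)} = (e^(-5s) - e^(-10s))/s

Final answer: (e^(-5s) - e^(-10s))/s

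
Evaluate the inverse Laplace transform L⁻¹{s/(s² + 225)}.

L⁻¹{s/(s² + 225)} = cos(15t)

Final answer: cos(15t)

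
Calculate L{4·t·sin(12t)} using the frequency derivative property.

L{sin(12t)} = 12/(s² + 144). By L{t·f(t)} = -F'(s): -d/ds[12/(s² + 144)] = -(12)·(-2s)/(s² + 144)² = 24s/(s² + 144)². Then L{4·t·sin(12t)} = 4·24s/(s² + 144)² = 96s/(s² + 144)²

Final answer: 96s/(s² + 144)²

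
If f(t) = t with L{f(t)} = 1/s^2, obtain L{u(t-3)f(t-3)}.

Time shift theorem: L{u(t-a)f(t-a)} = e^(-as)F(s). Here a=3, F(s) = 1/s^2, so L{u(t-3)f(t-3)} = e^(-3s)·1/s^2

Final answer: e^(-3s)·1/s^2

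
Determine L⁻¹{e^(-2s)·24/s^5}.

L⁻¹{24/s^5} = t^4. By the time shift theorem, L⁻¹{e^(-as)F(s)} = u(t-a)f(t-a) with a=2, so L⁻¹{e^(-2s)·24/s^5} = u(t-2)·(t-2)^4

Final answer: u(t-2)·(t-2)^4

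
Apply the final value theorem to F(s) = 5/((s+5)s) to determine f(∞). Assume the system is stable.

f(∞) = lim_{s→0} sF(s) = lim_{s→0} 5/(s+5) = 1

Final answer: 1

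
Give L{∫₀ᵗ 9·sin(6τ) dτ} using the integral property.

L{∫₀ᵗ f(τ)dτ} = F(s)/s with F(s) = 54/(s² + 36), so the result is (54/(s² + 36))/s = 54/(s(s² + 36))

Final answer: 54/(s(s² + 36))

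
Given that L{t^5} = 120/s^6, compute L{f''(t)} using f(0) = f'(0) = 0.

L{f''(t)} = s²F(s) - sf(0) - f'(0) = s²·120/s^6 - 0 - 0 = 120/s^4

Final answer: 120/s^4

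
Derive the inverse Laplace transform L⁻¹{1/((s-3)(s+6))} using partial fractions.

Decompose: A/(s-3) + B/(s+6). A = 1/9, B = -1/9. f(t) = (e^(3t) - e^(-6t))/9

Final answer: (e^(3t) - e^(-6t))/9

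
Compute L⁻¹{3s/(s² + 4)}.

This is the form c·s/(s² + a²) with a = 2, c = 3. L⁻¹ = 3·cos(2t)

Final answer: 3·cos(2t)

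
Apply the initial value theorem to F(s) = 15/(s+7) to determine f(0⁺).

f(0⁺) = lim_{s→∞} s·15/(s+7) = lim_{s→∞} 15s/(s+7) = 15

Final answer: 15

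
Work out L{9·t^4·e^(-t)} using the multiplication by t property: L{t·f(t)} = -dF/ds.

Using L{t^n·e^(at)} = n!/(s-a)^(n+1), L{t^4·e^(-t)} = 24/(s+1)^5, so L{9·t^4·e^(-t)} = 9·24/(s+1)^5 = 216/(s+1)^5

Final answer: 216/(s+1)^5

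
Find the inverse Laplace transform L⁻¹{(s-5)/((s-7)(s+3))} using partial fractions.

Using partial fractions, f(t) = (2e^(7t) + 8e^(-3t))/10

Final answer: (2e^(7t) + 8e^(-3t))/10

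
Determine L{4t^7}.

L{t^n} = n!/s^(n+1). So L{4t^7} = 4·7!/s^8 = 20160/s^8

Final answer: 20160/s^8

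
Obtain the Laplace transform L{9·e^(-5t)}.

L{e^(at)} = 1/(s-a), so L{e^(-5t)} = 1/(s+5). Then L{9·e^(-5t)} = 9/(s+5)

Final answer: 9/(s+5)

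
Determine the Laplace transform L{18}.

L{18} = 18 · L{1} = 18/s

Final answer: 18/s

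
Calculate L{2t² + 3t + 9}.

L{2t² + 3t + 9} = 2·2/s³ + 3/s² + 9/s = 4/s³ + 3/s² + 9/s

Final answer: 4/s³ + 3/s² + 9/s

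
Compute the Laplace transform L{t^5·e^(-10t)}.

L{t^n·e^(at)} = n!/(s-a)^(n+1), so L{t^5·e^(-10t)} = 120/(s+10)^6

Final answer: 120/(s+10)^6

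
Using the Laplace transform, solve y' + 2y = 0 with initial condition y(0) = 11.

L{y'} + 2L{y} = 0. sY - 11 + 2Y = 0. Y(s+2) = 11. Y = 11/(s+2)

Final answer: y(t) = 11e^(-2t)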